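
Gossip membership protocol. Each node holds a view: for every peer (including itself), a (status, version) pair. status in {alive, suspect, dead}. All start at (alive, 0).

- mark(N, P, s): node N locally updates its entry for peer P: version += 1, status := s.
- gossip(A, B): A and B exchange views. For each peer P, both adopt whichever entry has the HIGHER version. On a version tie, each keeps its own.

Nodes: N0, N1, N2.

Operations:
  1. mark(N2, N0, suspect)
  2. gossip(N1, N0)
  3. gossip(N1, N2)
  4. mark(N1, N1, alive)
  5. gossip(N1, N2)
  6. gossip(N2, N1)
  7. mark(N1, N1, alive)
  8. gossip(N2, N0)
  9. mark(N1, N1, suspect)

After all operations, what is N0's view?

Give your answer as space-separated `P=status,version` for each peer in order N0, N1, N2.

Op 1: N2 marks N0=suspect -> (suspect,v1)
Op 2: gossip N1<->N0 -> N1.N0=(alive,v0) N1.N1=(alive,v0) N1.N2=(alive,v0) | N0.N0=(alive,v0) N0.N1=(alive,v0) N0.N2=(alive,v0)
Op 3: gossip N1<->N2 -> N1.N0=(suspect,v1) N1.N1=(alive,v0) N1.N2=(alive,v0) | N2.N0=(suspect,v1) N2.N1=(alive,v0) N2.N2=(alive,v0)
Op 4: N1 marks N1=alive -> (alive,v1)
Op 5: gossip N1<->N2 -> N1.N0=(suspect,v1) N1.N1=(alive,v1) N1.N2=(alive,v0) | N2.N0=(suspect,v1) N2.N1=(alive,v1) N2.N2=(alive,v0)
Op 6: gossip N2<->N1 -> N2.N0=(suspect,v1) N2.N1=(alive,v1) N2.N2=(alive,v0) | N1.N0=(suspect,v1) N1.N1=(alive,v1) N1.N2=(alive,v0)
Op 7: N1 marks N1=alive -> (alive,v2)
Op 8: gossip N2<->N0 -> N2.N0=(suspect,v1) N2.N1=(alive,v1) N2.N2=(alive,v0) | N0.N0=(suspect,v1) N0.N1=(alive,v1) N0.N2=(alive,v0)
Op 9: N1 marks N1=suspect -> (suspect,v3)

Answer: N0=suspect,1 N1=alive,1 N2=alive,0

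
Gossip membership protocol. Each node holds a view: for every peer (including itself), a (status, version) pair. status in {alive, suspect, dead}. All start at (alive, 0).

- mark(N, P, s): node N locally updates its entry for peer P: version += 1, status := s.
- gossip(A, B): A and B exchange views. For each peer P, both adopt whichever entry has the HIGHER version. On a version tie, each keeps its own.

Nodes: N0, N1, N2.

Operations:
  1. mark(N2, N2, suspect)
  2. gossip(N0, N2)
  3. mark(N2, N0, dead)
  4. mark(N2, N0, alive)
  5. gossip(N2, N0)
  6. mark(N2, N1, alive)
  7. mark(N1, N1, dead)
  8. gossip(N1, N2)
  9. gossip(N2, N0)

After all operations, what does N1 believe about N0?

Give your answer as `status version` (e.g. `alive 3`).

Op 1: N2 marks N2=suspect -> (suspect,v1)
Op 2: gossip N0<->N2 -> N0.N0=(alive,v0) N0.N1=(alive,v0) N0.N2=(suspect,v1) | N2.N0=(alive,v0) N2.N1=(alive,v0) N2.N2=(suspect,v1)
Op 3: N2 marks N0=dead -> (dead,v1)
Op 4: N2 marks N0=alive -> (alive,v2)
Op 5: gossip N2<->N0 -> N2.N0=(alive,v2) N2.N1=(alive,v0) N2.N2=(suspect,v1) | N0.N0=(alive,v2) N0.N1=(alive,v0) N0.N2=(suspect,v1)
Op 6: N2 marks N1=alive -> (alive,v1)
Op 7: N1 marks N1=dead -> (dead,v1)
Op 8: gossip N1<->N2 -> N1.N0=(alive,v2) N1.N1=(dead,v1) N1.N2=(suspect,v1) | N2.N0=(alive,v2) N2.N1=(alive,v1) N2.N2=(suspect,v1)
Op 9: gossip N2<->N0 -> N2.N0=(alive,v2) N2.N1=(alive,v1) N2.N2=(suspect,v1) | N0.N0=(alive,v2) N0.N1=(alive,v1) N0.N2=(suspect,v1)

Answer: alive 2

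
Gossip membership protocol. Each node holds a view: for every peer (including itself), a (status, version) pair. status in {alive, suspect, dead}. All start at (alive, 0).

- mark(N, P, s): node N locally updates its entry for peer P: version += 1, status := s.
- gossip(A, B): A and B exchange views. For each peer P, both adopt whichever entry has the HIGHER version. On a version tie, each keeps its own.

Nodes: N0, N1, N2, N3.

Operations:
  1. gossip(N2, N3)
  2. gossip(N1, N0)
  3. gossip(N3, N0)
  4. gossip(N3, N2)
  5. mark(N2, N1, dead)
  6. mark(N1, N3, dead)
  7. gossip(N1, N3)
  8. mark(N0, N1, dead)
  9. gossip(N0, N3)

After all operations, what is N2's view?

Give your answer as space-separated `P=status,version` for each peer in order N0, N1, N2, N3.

Op 1: gossip N2<->N3 -> N2.N0=(alive,v0) N2.N1=(alive,v0) N2.N2=(alive,v0) N2.N3=(alive,v0) | N3.N0=(alive,v0) N3.N1=(alive,v0) N3.N2=(alive,v0) N3.N3=(alive,v0)
Op 2: gossip N1<->N0 -> N1.N0=(alive,v0) N1.N1=(alive,v0) N1.N2=(alive,v0) N1.N3=(alive,v0) | N0.N0=(alive,v0) N0.N1=(alive,v0) N0.N2=(alive,v0) N0.N3=(alive,v0)
Op 3: gossip N3<->N0 -> N3.N0=(alive,v0) N3.N1=(alive,v0) N3.N2=(alive,v0) N3.N3=(alive,v0) | N0.N0=(alive,v0) N0.N1=(alive,v0) N0.N2=(alive,v0) N0.N3=(alive,v0)
Op 4: gossip N3<->N2 -> N3.N0=(alive,v0) N3.N1=(alive,v0) N3.N2=(alive,v0) N3.N3=(alive,v0) | N2.N0=(alive,v0) N2.N1=(alive,v0) N2.N2=(alive,v0) N2.N3=(alive,v0)
Op 5: N2 marks N1=dead -> (dead,v1)
Op 6: N1 marks N3=dead -> (dead,v1)
Op 7: gossip N1<->N3 -> N1.N0=(alive,v0) N1.N1=(alive,v0) N1.N2=(alive,v0) N1.N3=(dead,v1) | N3.N0=(alive,v0) N3.N1=(alive,v0) N3.N2=(alive,v0) N3.N3=(dead,v1)
Op 8: N0 marks N1=dead -> (dead,v1)
Op 9: gossip N0<->N3 -> N0.N0=(alive,v0) N0.N1=(dead,v1) N0.N2=(alive,v0) N0.N3=(dead,v1) | N3.N0=(alive,v0) N3.N1=(dead,v1) N3.N2=(alive,v0) N3.N3=(dead,v1)

Answer: N0=alive,0 N1=dead,1 N2=alive,0 N3=alive,0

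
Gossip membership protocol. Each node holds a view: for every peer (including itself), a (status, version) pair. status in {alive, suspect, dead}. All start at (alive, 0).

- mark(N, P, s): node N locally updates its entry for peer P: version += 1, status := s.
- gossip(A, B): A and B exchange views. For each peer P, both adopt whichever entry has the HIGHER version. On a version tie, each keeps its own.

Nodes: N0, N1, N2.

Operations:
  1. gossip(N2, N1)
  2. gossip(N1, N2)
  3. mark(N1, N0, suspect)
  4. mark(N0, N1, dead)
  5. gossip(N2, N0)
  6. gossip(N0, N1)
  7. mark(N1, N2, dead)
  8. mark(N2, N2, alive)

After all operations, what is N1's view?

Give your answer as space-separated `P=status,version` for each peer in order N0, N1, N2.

Answer: N0=suspect,1 N1=dead,1 N2=dead,1

Derivation:
Op 1: gossip N2<->N1 -> N2.N0=(alive,v0) N2.N1=(alive,v0) N2.N2=(alive,v0) | N1.N0=(alive,v0) N1.N1=(alive,v0) N1.N2=(alive,v0)
Op 2: gossip N1<->N2 -> N1.N0=(alive,v0) N1.N1=(alive,v0) N1.N2=(alive,v0) | N2.N0=(alive,v0) N2.N1=(alive,v0) N2.N2=(alive,v0)
Op 3: N1 marks N0=suspect -> (suspect,v1)
Op 4: N0 marks N1=dead -> (dead,v1)
Op 5: gossip N2<->N0 -> N2.N0=(alive,v0) N2.N1=(dead,v1) N2.N2=(alive,v0) | N0.N0=(alive,v0) N0.N1=(dead,v1) N0.N2=(alive,v0)
Op 6: gossip N0<->N1 -> N0.N0=(suspect,v1) N0.N1=(dead,v1) N0.N2=(alive,v0) | N1.N0=(suspect,v1) N1.N1=(dead,v1) N1.N2=(alive,v0)
Op 7: N1 marks N2=dead -> (dead,v1)
Op 8: N2 marks N2=alive -> (alive,v1)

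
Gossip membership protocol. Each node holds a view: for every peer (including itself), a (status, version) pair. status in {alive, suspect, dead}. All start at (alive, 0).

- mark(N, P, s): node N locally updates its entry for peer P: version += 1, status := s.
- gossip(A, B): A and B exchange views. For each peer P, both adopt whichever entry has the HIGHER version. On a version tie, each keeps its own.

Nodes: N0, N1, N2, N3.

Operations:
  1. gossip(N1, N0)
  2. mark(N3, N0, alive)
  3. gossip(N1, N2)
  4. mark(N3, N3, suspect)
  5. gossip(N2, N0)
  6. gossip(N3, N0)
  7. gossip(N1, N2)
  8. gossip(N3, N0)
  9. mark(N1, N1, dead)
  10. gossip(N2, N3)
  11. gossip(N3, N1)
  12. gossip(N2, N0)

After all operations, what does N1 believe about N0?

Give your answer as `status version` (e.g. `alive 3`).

Answer: alive 1

Derivation:
Op 1: gossip N1<->N0 -> N1.N0=(alive,v0) N1.N1=(alive,v0) N1.N2=(alive,v0) N1.N3=(alive,v0) | N0.N0=(alive,v0) N0.N1=(alive,v0) N0.N2=(alive,v0) N0.N3=(alive,v0)
Op 2: N3 marks N0=alive -> (alive,v1)
Op 3: gossip N1<->N2 -> N1.N0=(alive,v0) N1.N1=(alive,v0) N1.N2=(alive,v0) N1.N3=(alive,v0) | N2.N0=(alive,v0) N2.N1=(alive,v0) N2.N2=(alive,v0) N2.N3=(alive,v0)
Op 4: N3 marks N3=suspect -> (suspect,v1)
Op 5: gossip N2<->N0 -> N2.N0=(alive,v0) N2.N1=(alive,v0) N2.N2=(alive,v0) N2.N3=(alive,v0) | N0.N0=(alive,v0) N0.N1=(alive,v0) N0.N2=(alive,v0) N0.N3=(alive,v0)
Op 6: gossip N3<->N0 -> N3.N0=(alive,v1) N3.N1=(alive,v0) N3.N2=(alive,v0) N3.N3=(suspect,v1) | N0.N0=(alive,v1) N0.N1=(alive,v0) N0.N2=(alive,v0) N0.N3=(suspect,v1)
Op 7: gossip N1<->N2 -> N1.N0=(alive,v0) N1.N1=(alive,v0) N1.N2=(alive,v0) N1.N3=(alive,v0) | N2.N0=(alive,v0) N2.N1=(alive,v0) N2.N2=(alive,v0) N2.N3=(alive,v0)
Op 8: gossip N3<->N0 -> N3.N0=(alive,v1) N3.N1=(alive,v0) N3.N2=(alive,v0) N3.N3=(suspect,v1) | N0.N0=(alive,v1) N0.N1=(alive,v0) N0.N2=(alive,v0) N0.N3=(suspect,v1)
Op 9: N1 marks N1=dead -> (dead,v1)
Op 10: gossip N2<->N3 -> N2.N0=(alive,v1) N2.N1=(alive,v0) N2.N2=(alive,v0) N2.N3=(suspect,v1) | N3.N0=(alive,v1) N3.N1=(alive,v0) N3.N2=(alive,v0) N3.N3=(suspect,v1)
Op 11: gossip N3<->N1 -> N3.N0=(alive,v1) N3.N1=(dead,v1) N3.N2=(alive,v0) N3.N3=(suspect,v1) | N1.N0=(alive,v1) N1.N1=(dead,v1) N1.N2=(alive,v0) N1.N3=(suspect,v1)
Op 12: gossip N2<->N0 -> N2.N0=(alive,v1) N2.N1=(alive,v0) N2.N2=(alive,v0) N2.N3=(suspect,v1) | N0.N0=(alive,v1) N0.N1=(alive,v0) N0.N2=(alive,v0) N0.N3=(suspect,v1)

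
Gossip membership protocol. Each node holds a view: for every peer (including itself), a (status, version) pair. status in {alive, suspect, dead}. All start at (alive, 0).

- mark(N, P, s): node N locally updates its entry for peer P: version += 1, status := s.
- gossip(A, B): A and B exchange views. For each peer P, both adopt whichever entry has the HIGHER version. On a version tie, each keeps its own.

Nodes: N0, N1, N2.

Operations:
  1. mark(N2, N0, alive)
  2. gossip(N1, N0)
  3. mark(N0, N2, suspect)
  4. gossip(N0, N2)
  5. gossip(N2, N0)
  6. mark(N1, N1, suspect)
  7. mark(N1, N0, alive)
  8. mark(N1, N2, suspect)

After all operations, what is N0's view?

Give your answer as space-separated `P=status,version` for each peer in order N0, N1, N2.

Op 1: N2 marks N0=alive -> (alive,v1)
Op 2: gossip N1<->N0 -> N1.N0=(alive,v0) N1.N1=(alive,v0) N1.N2=(alive,v0) | N0.N0=(alive,v0) N0.N1=(alive,v0) N0.N2=(alive,v0)
Op 3: N0 marks N2=suspect -> (suspect,v1)
Op 4: gossip N0<->N2 -> N0.N0=(alive,v1) N0.N1=(alive,v0) N0.N2=(suspect,v1) | N2.N0=(alive,v1) N2.N1=(alive,v0) N2.N2=(suspect,v1)
Op 5: gossip N2<->N0 -> N2.N0=(alive,v1) N2.N1=(alive,v0) N2.N2=(suspect,v1) | N0.N0=(alive,v1) N0.N1=(alive,v0) N0.N2=(suspect,v1)
Op 6: N1 marks N1=suspect -> (suspect,v1)
Op 7: N1 marks N0=alive -> (alive,v1)
Op 8: N1 marks N2=suspect -> (suspect,v1)

Answer: N0=alive,1 N1=alive,0 N2=suspect,1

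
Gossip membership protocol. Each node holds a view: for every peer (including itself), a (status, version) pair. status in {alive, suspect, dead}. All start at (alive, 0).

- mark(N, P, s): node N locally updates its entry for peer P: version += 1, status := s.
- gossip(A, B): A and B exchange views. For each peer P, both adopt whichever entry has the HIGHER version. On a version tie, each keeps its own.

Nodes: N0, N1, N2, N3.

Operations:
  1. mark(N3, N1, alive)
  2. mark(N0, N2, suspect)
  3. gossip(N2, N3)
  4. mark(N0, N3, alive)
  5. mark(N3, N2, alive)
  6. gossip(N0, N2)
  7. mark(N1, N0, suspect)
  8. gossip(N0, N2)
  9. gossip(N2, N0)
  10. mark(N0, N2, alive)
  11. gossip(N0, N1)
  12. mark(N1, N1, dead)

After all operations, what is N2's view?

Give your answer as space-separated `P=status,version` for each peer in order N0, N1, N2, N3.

Op 1: N3 marks N1=alive -> (alive,v1)
Op 2: N0 marks N2=suspect -> (suspect,v1)
Op 3: gossip N2<->N3 -> N2.N0=(alive,v0) N2.N1=(alive,v1) N2.N2=(alive,v0) N2.N3=(alive,v0) | N3.N0=(alive,v0) N3.N1=(alive,v1) N3.N2=(alive,v0) N3.N3=(alive,v0)
Op 4: N0 marks N3=alive -> (alive,v1)
Op 5: N3 marks N2=alive -> (alive,v1)
Op 6: gossip N0<->N2 -> N0.N0=(alive,v0) N0.N1=(alive,v1) N0.N2=(suspect,v1) N0.N3=(alive,v1) | N2.N0=(alive,v0) N2.N1=(alive,v1) N2.N2=(suspect,v1) N2.N3=(alive,v1)
Op 7: N1 marks N0=suspect -> (suspect,v1)
Op 8: gossip N0<->N2 -> N0.N0=(alive,v0) N0.N1=(alive,v1) N0.N2=(suspect,v1) N0.N3=(alive,v1) | N2.N0=(alive,v0) N2.N1=(alive,v1) N2.N2=(suspect,v1) N2.N3=(alive,v1)
Op 9: gossip N2<->N0 -> N2.N0=(alive,v0) N2.N1=(alive,v1) N2.N2=(suspect,v1) N2.N3=(alive,v1) | N0.N0=(alive,v0) N0.N1=(alive,v1) N0.N2=(suspect,v1) N0.N3=(alive,v1)
Op 10: N0 marks N2=alive -> (alive,v2)
Op 11: gossip N0<->N1 -> N0.N0=(suspect,v1) N0.N1=(alive,v1) N0.N2=(alive,v2) N0.N3=(alive,v1) | N1.N0=(suspect,v1) N1.N1=(alive,v1) N1.N2=(alive,v2) N1.N3=(alive,v1)
Op 12: N1 marks N1=dead -> (dead,v2)

Answer: N0=alive,0 N1=alive,1 N2=suspect,1 N3=alive,1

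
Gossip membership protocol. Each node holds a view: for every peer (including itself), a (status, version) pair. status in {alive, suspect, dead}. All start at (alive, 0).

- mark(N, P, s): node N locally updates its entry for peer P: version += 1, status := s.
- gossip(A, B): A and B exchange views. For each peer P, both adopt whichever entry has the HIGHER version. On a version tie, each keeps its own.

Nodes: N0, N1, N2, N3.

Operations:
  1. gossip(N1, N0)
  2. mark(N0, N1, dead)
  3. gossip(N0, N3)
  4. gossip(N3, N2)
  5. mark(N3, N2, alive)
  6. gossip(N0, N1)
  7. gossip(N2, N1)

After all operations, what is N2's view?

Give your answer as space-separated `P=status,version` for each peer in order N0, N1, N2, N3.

Answer: N0=alive,0 N1=dead,1 N2=alive,0 N3=alive,0

Derivation:
Op 1: gossip N1<->N0 -> N1.N0=(alive,v0) N1.N1=(alive,v0) N1.N2=(alive,v0) N1.N3=(alive,v0) | N0.N0=(alive,v0) N0.N1=(alive,v0) N0.N2=(alive,v0) N0.N3=(alive,v0)
Op 2: N0 marks N1=dead -> (dead,v1)
Op 3: gossip N0<->N3 -> N0.N0=(alive,v0) N0.N1=(dead,v1) N0.N2=(alive,v0) N0.N3=(alive,v0) | N3.N0=(alive,v0) N3.N1=(dead,v1) N3.N2=(alive,v0) N3.N3=(alive,v0)
Op 4: gossip N3<->N2 -> N3.N0=(alive,v0) N3.N1=(dead,v1) N3.N2=(alive,v0) N3.N3=(alive,v0) | N2.N0=(alive,v0) N2.N1=(dead,v1) N2.N2=(alive,v0) N2.N3=(alive,v0)
Op 5: N3 marks N2=alive -> (alive,v1)
Op 6: gossip N0<->N1 -> N0.N0=(alive,v0) N0.N1=(dead,v1) N0.N2=(alive,v0) N0.N3=(alive,v0) | N1.N0=(alive,v0) N1.N1=(dead,v1) N1.N2=(alive,v0) N1.N3=(alive,v0)
Op 7: gossip N2<->N1 -> N2.N0=(alive,v0) N2.N1=(dead,v1) N2.N2=(alive,v0) N2.N3=(alive,v0) | N1.N0=(alive,v0) N1.N1=(dead,v1) N1.N2=(alive,v0) N1.N3=(alive,v0)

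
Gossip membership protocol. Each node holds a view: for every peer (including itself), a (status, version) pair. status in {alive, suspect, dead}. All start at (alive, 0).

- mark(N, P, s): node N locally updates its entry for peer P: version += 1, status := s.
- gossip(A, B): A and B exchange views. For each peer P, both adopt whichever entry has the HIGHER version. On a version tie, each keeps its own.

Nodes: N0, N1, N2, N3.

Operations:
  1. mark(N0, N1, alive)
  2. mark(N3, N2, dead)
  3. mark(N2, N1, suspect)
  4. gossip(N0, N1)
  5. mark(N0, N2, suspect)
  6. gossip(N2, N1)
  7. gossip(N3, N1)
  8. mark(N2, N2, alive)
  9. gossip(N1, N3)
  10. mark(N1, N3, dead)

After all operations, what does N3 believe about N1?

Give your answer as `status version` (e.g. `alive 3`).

Op 1: N0 marks N1=alive -> (alive,v1)
Op 2: N3 marks N2=dead -> (dead,v1)
Op 3: N2 marks N1=suspect -> (suspect,v1)
Op 4: gossip N0<->N1 -> N0.N0=(alive,v0) N0.N1=(alive,v1) N0.N2=(alive,v0) N0.N3=(alive,v0) | N1.N0=(alive,v0) N1.N1=(alive,v1) N1.N2=(alive,v0) N1.N3=(alive,v0)
Op 5: N0 marks N2=suspect -> (suspect,v1)
Op 6: gossip N2<->N1 -> N2.N0=(alive,v0) N2.N1=(suspect,v1) N2.N2=(alive,v0) N2.N3=(alive,v0) | N1.N0=(alive,v0) N1.N1=(alive,v1) N1.N2=(alive,v0) N1.N3=(alive,v0)
Op 7: gossip N3<->N1 -> N3.N0=(alive,v0) N3.N1=(alive,v1) N3.N2=(dead,v1) N3.N3=(alive,v0) | N1.N0=(alive,v0) N1.N1=(alive,v1) N1.N2=(dead,v1) N1.N3=(alive,v0)
Op 8: N2 marks N2=alive -> (alive,v1)
Op 9: gossip N1<->N3 -> N1.N0=(alive,v0) N1.N1=(alive,v1) N1.N2=(dead,v1) N1.N3=(alive,v0) | N3.N0=(alive,v0) N3.N1=(alive,v1) N3.N2=(dead,v1) N3.N3=(alive,v0)
Op 10: N1 marks N3=dead -> (dead,v1)

Answer: alive 1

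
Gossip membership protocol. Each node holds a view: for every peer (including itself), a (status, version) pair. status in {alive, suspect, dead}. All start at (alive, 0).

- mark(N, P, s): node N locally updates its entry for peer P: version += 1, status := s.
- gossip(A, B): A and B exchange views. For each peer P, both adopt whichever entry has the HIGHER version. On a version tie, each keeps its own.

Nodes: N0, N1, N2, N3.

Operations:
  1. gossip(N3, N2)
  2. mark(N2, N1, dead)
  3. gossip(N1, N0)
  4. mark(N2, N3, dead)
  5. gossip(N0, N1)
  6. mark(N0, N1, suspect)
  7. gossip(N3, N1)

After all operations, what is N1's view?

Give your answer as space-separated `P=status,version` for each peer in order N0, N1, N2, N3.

Op 1: gossip N3<->N2 -> N3.N0=(alive,v0) N3.N1=(alive,v0) N3.N2=(alive,v0) N3.N3=(alive,v0) | N2.N0=(alive,v0) N2.N1=(alive,v0) N2.N2=(alive,v0) N2.N3=(alive,v0)
Op 2: N2 marks N1=dead -> (dead,v1)
Op 3: gossip N1<->N0 -> N1.N0=(alive,v0) N1.N1=(alive,v0) N1.N2=(alive,v0) N1.N3=(alive,v0) | N0.N0=(alive,v0) N0.N1=(alive,v0) N0.N2=(alive,v0) N0.N3=(alive,v0)
Op 4: N2 marks N3=dead -> (dead,v1)
Op 5: gossip N0<->N1 -> N0.N0=(alive,v0) N0.N1=(alive,v0) N0.N2=(alive,v0) N0.N3=(alive,v0) | N1.N0=(alive,v0) N1.N1=(alive,v0) N1.N2=(alive,v0) N1.N3=(alive,v0)
Op 6: N0 marks N1=suspect -> (suspect,v1)
Op 7: gossip N3<->N1 -> N3.N0=(alive,v0) N3.N1=(alive,v0) N3.N2=(alive,v0) N3.N3=(alive,v0) | N1.N0=(alive,v0) N1.N1=(alive,v0) N1.N2=(alive,v0) N1.N3=(alive,v0)

Answer: N0=alive,0 N1=alive,0 N2=alive,0 N3=alive,0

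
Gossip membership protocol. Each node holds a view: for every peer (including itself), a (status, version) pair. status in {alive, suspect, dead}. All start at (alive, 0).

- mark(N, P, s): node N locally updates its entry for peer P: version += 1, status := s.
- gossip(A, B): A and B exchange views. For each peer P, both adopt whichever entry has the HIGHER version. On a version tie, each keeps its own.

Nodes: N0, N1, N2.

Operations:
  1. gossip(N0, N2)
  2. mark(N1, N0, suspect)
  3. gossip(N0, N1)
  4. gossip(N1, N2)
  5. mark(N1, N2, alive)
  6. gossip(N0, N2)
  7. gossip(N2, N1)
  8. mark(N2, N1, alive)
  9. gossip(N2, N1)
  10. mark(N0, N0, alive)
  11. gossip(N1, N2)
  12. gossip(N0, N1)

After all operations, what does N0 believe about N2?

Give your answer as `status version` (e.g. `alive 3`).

Op 1: gossip N0<->N2 -> N0.N0=(alive,v0) N0.N1=(alive,v0) N0.N2=(alive,v0) | N2.N0=(alive,v0) N2.N1=(alive,v0) N2.N2=(alive,v0)
Op 2: N1 marks N0=suspect -> (suspect,v1)
Op 3: gossip N0<->N1 -> N0.N0=(suspect,v1) N0.N1=(alive,v0) N0.N2=(alive,v0) | N1.N0=(suspect,v1) N1.N1=(alive,v0) N1.N2=(alive,v0)
Op 4: gossip N1<->N2 -> N1.N0=(suspect,v1) N1.N1=(alive,v0) N1.N2=(alive,v0) | N2.N0=(suspect,v1) N2.N1=(alive,v0) N2.N2=(alive,v0)
Op 5: N1 marks N2=alive -> (alive,v1)
Op 6: gossip N0<->N2 -> N0.N0=(suspect,v1) N0.N1=(alive,v0) N0.N2=(alive,v0) | N2.N0=(suspect,v1) N2.N1=(alive,v0) N2.N2=(alive,v0)
Op 7: gossip N2<->N1 -> N2.N0=(suspect,v1) N2.N1=(alive,v0) N2.N2=(alive,v1) | N1.N0=(suspect,v1) N1.N1=(alive,v0) N1.N2=(alive,v1)
Op 8: N2 marks N1=alive -> (alive,v1)
Op 9: gossip N2<->N1 -> N2.N0=(suspect,v1) N2.N1=(alive,v1) N2.N2=(alive,v1) | N1.N0=(suspect,v1) N1.N1=(alive,v1) N1.N2=(alive,v1)
Op 10: N0 marks N0=alive -> (alive,v2)
Op 11: gossip N1<->N2 -> N1.N0=(suspect,v1) N1.N1=(alive,v1) N1.N2=(alive,v1) | N2.N0=(suspect,v1) N2.N1=(alive,v1) N2.N2=(alive,v1)
Op 12: gossip N0<->N1 -> N0.N0=(alive,v2) N0.N1=(alive,v1) N0.N2=(alive,v1) | N1.N0=(alive,v2) N1.N1=(alive,v1) N1.N2=(alive,v1)

Answer: alive 1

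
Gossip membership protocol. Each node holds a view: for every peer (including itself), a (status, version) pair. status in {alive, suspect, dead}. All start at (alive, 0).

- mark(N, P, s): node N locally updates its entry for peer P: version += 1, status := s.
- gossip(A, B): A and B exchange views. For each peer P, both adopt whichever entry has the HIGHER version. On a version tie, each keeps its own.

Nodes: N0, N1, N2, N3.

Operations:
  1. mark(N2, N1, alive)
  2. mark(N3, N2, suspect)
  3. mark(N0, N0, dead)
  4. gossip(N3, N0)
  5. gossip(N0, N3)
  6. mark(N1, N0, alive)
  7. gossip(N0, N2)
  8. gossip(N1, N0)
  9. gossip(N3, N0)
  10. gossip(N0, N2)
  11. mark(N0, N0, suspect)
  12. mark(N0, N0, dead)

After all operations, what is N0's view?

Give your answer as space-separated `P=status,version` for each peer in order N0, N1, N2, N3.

Answer: N0=dead,3 N1=alive,1 N2=suspect,1 N3=alive,0

Derivation:
Op 1: N2 marks N1=alive -> (alive,v1)
Op 2: N3 marks N2=suspect -> (suspect,v1)
Op 3: N0 marks N0=dead -> (dead,v1)
Op 4: gossip N3<->N0 -> N3.N0=(dead,v1) N3.N1=(alive,v0) N3.N2=(suspect,v1) N3.N3=(alive,v0) | N0.N0=(dead,v1) N0.N1=(alive,v0) N0.N2=(suspect,v1) N0.N3=(alive,v0)
Op 5: gossip N0<->N3 -> N0.N0=(dead,v1) N0.N1=(alive,v0) N0.N2=(suspect,v1) N0.N3=(alive,v0) | N3.N0=(dead,v1) N3.N1=(alive,v0) N3.N2=(suspect,v1) N3.N3=(alive,v0)
Op 6: N1 marks N0=alive -> (alive,v1)
Op 7: gossip N0<->N2 -> N0.N0=(dead,v1) N0.N1=(alive,v1) N0.N2=(suspect,v1) N0.N3=(alive,v0) | N2.N0=(dead,v1) N2.N1=(alive,v1) N2.N2=(suspect,v1) N2.N3=(alive,v0)
Op 8: gossip N1<->N0 -> N1.N0=(alive,v1) N1.N1=(alive,v1) N1.N2=(suspect,v1) N1.N3=(alive,v0) | N0.N0=(dead,v1) N0.N1=(alive,v1) N0.N2=(suspect,v1) N0.N3=(alive,v0)
Op 9: gossip N3<->N0 -> N3.N0=(dead,v1) N3.N1=(alive,v1) N3.N2=(suspect,v1) N3.N3=(alive,v0) | N0.N0=(dead,v1) N0.N1=(alive,v1) N0.N2=(suspect,v1) N0.N3=(alive,v0)
Op 10: gossip N0<->N2 -> N0.N0=(dead,v1) N0.N1=(alive,v1) N0.N2=(suspect,v1) N0.N3=(alive,v0) | N2.N0=(dead,v1) N2.N1=(alive,v1) N2.N2=(suspect,v1) N2.N3=(alive,v0)
Op 11: N0 marks N0=suspect -> (suspect,v2)
Op 12: N0 marks N0=dead -> (dead,v3)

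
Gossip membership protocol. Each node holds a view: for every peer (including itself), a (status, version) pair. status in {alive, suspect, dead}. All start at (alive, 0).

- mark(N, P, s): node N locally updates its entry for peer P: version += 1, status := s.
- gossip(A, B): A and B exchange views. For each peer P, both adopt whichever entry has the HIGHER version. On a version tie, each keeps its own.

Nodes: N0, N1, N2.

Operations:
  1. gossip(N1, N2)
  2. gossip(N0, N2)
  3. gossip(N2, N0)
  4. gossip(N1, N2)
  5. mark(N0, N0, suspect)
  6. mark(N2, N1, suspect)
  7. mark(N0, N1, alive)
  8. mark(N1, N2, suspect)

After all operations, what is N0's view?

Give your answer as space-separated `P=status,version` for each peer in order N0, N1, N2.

Op 1: gossip N1<->N2 -> N1.N0=(alive,v0) N1.N1=(alive,v0) N1.N2=(alive,v0) | N2.N0=(alive,v0) N2.N1=(alive,v0) N2.N2=(alive,v0)
Op 2: gossip N0<->N2 -> N0.N0=(alive,v0) N0.N1=(alive,v0) N0.N2=(alive,v0) | N2.N0=(alive,v0) N2.N1=(alive,v0) N2.N2=(alive,v0)
Op 3: gossip N2<->N0 -> N2.N0=(alive,v0) N2.N1=(alive,v0) N2.N2=(alive,v0) | N0.N0=(alive,v0) N0.N1=(alive,v0) N0.N2=(alive,v0)
Op 4: gossip N1<->N2 -> N1.N0=(alive,v0) N1.N1=(alive,v0) N1.N2=(alive,v0) | N2.N0=(alive,v0) N2.N1=(alive,v0) N2.N2=(alive,v0)
Op 5: N0 marks N0=suspect -> (suspect,v1)
Op 6: N2 marks N1=suspect -> (suspect,v1)
Op 7: N0 marks N1=alive -> (alive,v1)
Op 8: N1 marks N2=suspect -> (suspect,v1)

Answer: N0=suspect,1 N1=alive,1 N2=alive,0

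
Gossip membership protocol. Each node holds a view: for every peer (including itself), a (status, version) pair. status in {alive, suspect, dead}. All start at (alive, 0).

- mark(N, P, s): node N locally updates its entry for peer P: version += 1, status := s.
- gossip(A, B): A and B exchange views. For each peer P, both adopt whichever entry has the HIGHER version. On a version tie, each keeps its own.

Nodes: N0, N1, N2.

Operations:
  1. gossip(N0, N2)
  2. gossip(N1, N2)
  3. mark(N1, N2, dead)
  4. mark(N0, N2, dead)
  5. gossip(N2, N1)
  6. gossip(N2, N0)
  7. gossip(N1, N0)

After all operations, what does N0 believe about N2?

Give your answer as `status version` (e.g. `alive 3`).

Answer: dead 1

Derivation:
Op 1: gossip N0<->N2 -> N0.N0=(alive,v0) N0.N1=(alive,v0) N0.N2=(alive,v0) | N2.N0=(alive,v0) N2.N1=(alive,v0) N2.N2=(alive,v0)
Op 2: gossip N1<->N2 -> N1.N0=(alive,v0) N1.N1=(alive,v0) N1.N2=(alive,v0) | N2.N0=(alive,v0) N2.N1=(alive,v0) N2.N2=(alive,v0)
Op 3: N1 marks N2=dead -> (dead,v1)
Op 4: N0 marks N2=dead -> (dead,v1)
Op 5: gossip N2<->N1 -> N2.N0=(alive,v0) N2.N1=(alive,v0) N2.N2=(dead,v1) | N1.N0=(alive,v0) N1.N1=(alive,v0) N1.N2=(dead,v1)
Op 6: gossip N2<->N0 -> N2.N0=(alive,v0) N2.N1=(alive,v0) N2.N2=(dead,v1) | N0.N0=(alive,v0) N0.N1=(alive,v0) N0.N2=(dead,v1)
Op 7: gossip N1<->N0 -> N1.N0=(alive,v0) N1.N1=(alive,v0) N1.N2=(dead,v1) | N0.N0=(alive,v0) N0.N1=(alive,v0) N0.N2=(dead,v1)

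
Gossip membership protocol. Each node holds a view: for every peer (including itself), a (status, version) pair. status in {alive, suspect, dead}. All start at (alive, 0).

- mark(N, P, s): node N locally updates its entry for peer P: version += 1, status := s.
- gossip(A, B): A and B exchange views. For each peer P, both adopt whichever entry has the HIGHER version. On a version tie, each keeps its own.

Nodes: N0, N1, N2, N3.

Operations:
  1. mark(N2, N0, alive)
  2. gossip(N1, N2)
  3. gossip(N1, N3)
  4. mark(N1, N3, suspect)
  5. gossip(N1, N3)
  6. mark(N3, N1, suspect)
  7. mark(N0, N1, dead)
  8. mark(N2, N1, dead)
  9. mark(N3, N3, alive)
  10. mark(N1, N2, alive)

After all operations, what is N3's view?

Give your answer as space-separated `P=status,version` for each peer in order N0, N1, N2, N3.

Answer: N0=alive,1 N1=suspect,1 N2=alive,0 N3=alive,2

Derivation:
Op 1: N2 marks N0=alive -> (alive,v1)
Op 2: gossip N1<->N2 -> N1.N0=(alive,v1) N1.N1=(alive,v0) N1.N2=(alive,v0) N1.N3=(alive,v0) | N2.N0=(alive,v1) N2.N1=(alive,v0) N2.N2=(alive,v0) N2.N3=(alive,v0)
Op 3: gossip N1<->N3 -> N1.N0=(alive,v1) N1.N1=(alive,v0) N1.N2=(alive,v0) N1.N3=(alive,v0) | N3.N0=(alive,v1) N3.N1=(alive,v0) N3.N2=(alive,v0) N3.N3=(alive,v0)
Op 4: N1 marks N3=suspect -> (suspect,v1)
Op 5: gossip N1<->N3 -> N1.N0=(alive,v1) N1.N1=(alive,v0) N1.N2=(alive,v0) N1.N3=(suspect,v1) | N3.N0=(alive,v1) N3.N1=(alive,v0) N3.N2=(alive,v0) N3.N3=(suspect,v1)
Op 6: N3 marks N1=suspect -> (suspect,v1)
Op 7: N0 marks N1=dead -> (dead,v1)
Op 8: N2 marks N1=dead -> (dead,v1)
Op 9: N3 marks N3=alive -> (alive,v2)
Op 10: N1 marks N2=alive -> (alive,v1)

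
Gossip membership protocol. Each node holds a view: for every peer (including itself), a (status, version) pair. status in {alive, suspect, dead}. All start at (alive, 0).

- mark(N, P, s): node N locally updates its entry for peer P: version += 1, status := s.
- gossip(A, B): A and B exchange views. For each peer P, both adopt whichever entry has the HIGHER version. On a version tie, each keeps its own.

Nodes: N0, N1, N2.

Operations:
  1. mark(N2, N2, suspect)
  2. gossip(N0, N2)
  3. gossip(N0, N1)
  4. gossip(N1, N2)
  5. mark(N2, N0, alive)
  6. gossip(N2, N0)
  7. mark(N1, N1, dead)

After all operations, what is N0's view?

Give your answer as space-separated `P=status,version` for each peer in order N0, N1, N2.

Op 1: N2 marks N2=suspect -> (suspect,v1)
Op 2: gossip N0<->N2 -> N0.N0=(alive,v0) N0.N1=(alive,v0) N0.N2=(suspect,v1) | N2.N0=(alive,v0) N2.N1=(alive,v0) N2.N2=(suspect,v1)
Op 3: gossip N0<->N1 -> N0.N0=(alive,v0) N0.N1=(alive,v0) N0.N2=(suspect,v1) | N1.N0=(alive,v0) N1.N1=(alive,v0) N1.N2=(suspect,v1)
Op 4: gossip N1<->N2 -> N1.N0=(alive,v0) N1.N1=(alive,v0) N1.N2=(suspect,v1) | N2.N0=(alive,v0) N2.N1=(alive,v0) N2.N2=(suspect,v1)
Op 5: N2 marks N0=alive -> (alive,v1)
Op 6: gossip N2<->N0 -> N2.N0=(alive,v1) N2.N1=(alive,v0) N2.N2=(suspect,v1) | N0.N0=(alive,v1) N0.N1=(alive,v0) N0.N2=(suspect,v1)
Op 7: N1 marks N1=dead -> (dead,v1)

Answer: N0=alive,1 N1=alive,0 N2=suspect,1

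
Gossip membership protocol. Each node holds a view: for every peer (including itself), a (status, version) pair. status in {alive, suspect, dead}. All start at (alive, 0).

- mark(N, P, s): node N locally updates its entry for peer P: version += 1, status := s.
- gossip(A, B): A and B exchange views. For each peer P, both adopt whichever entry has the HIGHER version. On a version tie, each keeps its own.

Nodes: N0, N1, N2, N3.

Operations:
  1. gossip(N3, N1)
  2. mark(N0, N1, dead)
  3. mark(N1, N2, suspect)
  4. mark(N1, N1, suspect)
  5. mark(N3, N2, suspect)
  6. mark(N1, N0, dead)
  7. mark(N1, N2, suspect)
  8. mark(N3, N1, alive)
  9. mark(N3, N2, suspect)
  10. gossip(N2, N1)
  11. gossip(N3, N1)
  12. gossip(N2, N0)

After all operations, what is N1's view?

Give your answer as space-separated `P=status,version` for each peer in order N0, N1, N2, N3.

Op 1: gossip N3<->N1 -> N3.N0=(alive,v0) N3.N1=(alive,v0) N3.N2=(alive,v0) N3.N3=(alive,v0) | N1.N0=(alive,v0) N1.N1=(alive,v0) N1.N2=(alive,v0) N1.N3=(alive,v0)
Op 2: N0 marks N1=dead -> (dead,v1)
Op 3: N1 marks N2=suspect -> (suspect,v1)
Op 4: N1 marks N1=suspect -> (suspect,v1)
Op 5: N3 marks N2=suspect -> (suspect,v1)
Op 6: N1 marks N0=dead -> (dead,v1)
Op 7: N1 marks N2=suspect -> (suspect,v2)
Op 8: N3 marks N1=alive -> (alive,v1)
Op 9: N3 marks N2=suspect -> (suspect,v2)
Op 10: gossip N2<->N1 -> N2.N0=(dead,v1) N2.N1=(suspect,v1) N2.N2=(suspect,v2) N2.N3=(alive,v0) | N1.N0=(dead,v1) N1.N1=(suspect,v1) N1.N2=(suspect,v2) N1.N3=(alive,v0)
Op 11: gossip N3<->N1 -> N3.N0=(dead,v1) N3.N1=(alive,v1) N3.N2=(suspect,v2) N3.N3=(alive,v0) | N1.N0=(dead,v1) N1.N1=(suspect,v1) N1.N2=(suspect,v2) N1.N3=(alive,v0)
Op 12: gossip N2<->N0 -> N2.N0=(dead,v1) N2.N1=(suspect,v1) N2.N2=(suspect,v2) N2.N3=(alive,v0) | N0.N0=(dead,v1) N0.N1=(dead,v1) N0.N2=(suspect,v2) N0.N3=(alive,v0)

Answer: N0=dead,1 N1=suspect,1 N2=suspect,2 N3=alive,0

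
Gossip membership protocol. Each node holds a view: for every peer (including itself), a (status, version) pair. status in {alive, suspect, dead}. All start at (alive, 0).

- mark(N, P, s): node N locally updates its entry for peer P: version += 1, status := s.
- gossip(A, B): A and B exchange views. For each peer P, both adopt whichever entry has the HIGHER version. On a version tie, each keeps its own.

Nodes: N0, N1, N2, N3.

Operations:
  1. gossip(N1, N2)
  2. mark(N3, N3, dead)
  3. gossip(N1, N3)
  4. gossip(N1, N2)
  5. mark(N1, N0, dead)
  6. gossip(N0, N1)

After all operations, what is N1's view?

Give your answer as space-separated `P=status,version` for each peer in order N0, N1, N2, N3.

Answer: N0=dead,1 N1=alive,0 N2=alive,0 N3=dead,1

Derivation:
Op 1: gossip N1<->N2 -> N1.N0=(alive,v0) N1.N1=(alive,v0) N1.N2=(alive,v0) N1.N3=(alive,v0) | N2.N0=(alive,v0) N2.N1=(alive,v0) N2.N2=(alive,v0) N2.N3=(alive,v0)
Op 2: N3 marks N3=dead -> (dead,v1)
Op 3: gossip N1<->N3 -> N1.N0=(alive,v0) N1.N1=(alive,v0) N1.N2=(alive,v0) N1.N3=(dead,v1) | N3.N0=(alive,v0) N3.N1=(alive,v0) N3.N2=(alive,v0) N3.N3=(dead,v1)
Op 4: gossip N1<->N2 -> N1.N0=(alive,v0) N1.N1=(alive,v0) N1.N2=(alive,v0) N1.N3=(dead,v1) | N2.N0=(alive,v0) N2.N1=(alive,v0) N2.N2=(alive,v0) N2.N3=(dead,v1)
Op 5: N1 marks N0=dead -> (dead,v1)
Op 6: gossip N0<->N1 -> N0.N0=(dead,v1) N0.N1=(alive,v0) N0.N2=(alive,v0) N0.N3=(dead,v1) | N1.N0=(dead,v1) N1.N1=(alive,v0) N1.N2=(alive,v0) N1.N3=(dead,v1)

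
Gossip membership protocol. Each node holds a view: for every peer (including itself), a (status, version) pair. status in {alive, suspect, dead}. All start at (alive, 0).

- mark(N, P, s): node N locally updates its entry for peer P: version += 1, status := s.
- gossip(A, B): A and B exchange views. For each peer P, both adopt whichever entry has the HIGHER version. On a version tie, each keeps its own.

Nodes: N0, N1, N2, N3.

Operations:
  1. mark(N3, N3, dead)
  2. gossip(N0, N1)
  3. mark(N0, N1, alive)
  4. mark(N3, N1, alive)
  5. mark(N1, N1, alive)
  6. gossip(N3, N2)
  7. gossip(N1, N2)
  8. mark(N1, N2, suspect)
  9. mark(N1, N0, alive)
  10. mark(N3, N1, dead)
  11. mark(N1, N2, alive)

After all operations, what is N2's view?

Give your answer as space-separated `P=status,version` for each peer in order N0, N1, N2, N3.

Answer: N0=alive,0 N1=alive,1 N2=alive,0 N3=dead,1

Derivation:
Op 1: N3 marks N3=dead -> (dead,v1)
Op 2: gossip N0<->N1 -> N0.N0=(alive,v0) N0.N1=(alive,v0) N0.N2=(alive,v0) N0.N3=(alive,v0) | N1.N0=(alive,v0) N1.N1=(alive,v0) N1.N2=(alive,v0) N1.N3=(alive,v0)
Op 3: N0 marks N1=alive -> (alive,v1)
Op 4: N3 marks N1=alive -> (alive,v1)
Op 5: N1 marks N1=alive -> (alive,v1)
Op 6: gossip N3<->N2 -> N3.N0=(alive,v0) N3.N1=(alive,v1) N3.N2=(alive,v0) N3.N3=(dead,v1) | N2.N0=(alive,v0) N2.N1=(alive,v1) N2.N2=(alive,v0) N2.N3=(dead,v1)
Op 7: gossip N1<->N2 -> N1.N0=(alive,v0) N1.N1=(alive,v1) N1.N2=(alive,v0) N1.N3=(dead,v1) | N2.N0=(alive,v0) N2.N1=(alive,v1) N2.N2=(alive,v0) N2.N3=(dead,v1)
Op 8: N1 marks N2=suspect -> (suspect,v1)
Op 9: N1 marks N0=alive -> (alive,v1)
Op 10: N3 marks N1=dead -> (dead,v2)
Op 11: N1 marks N2=alive -> (alive,v2)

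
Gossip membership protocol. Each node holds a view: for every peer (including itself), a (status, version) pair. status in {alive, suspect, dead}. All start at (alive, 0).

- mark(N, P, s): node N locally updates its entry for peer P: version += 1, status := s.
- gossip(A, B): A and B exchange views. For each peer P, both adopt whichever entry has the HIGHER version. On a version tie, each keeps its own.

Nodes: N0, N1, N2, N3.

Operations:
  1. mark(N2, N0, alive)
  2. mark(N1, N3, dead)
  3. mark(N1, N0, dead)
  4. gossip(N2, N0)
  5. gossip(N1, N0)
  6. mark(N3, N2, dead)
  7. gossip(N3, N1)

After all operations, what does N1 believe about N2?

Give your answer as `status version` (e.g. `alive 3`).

Answer: dead 1

Derivation:
Op 1: N2 marks N0=alive -> (alive,v1)
Op 2: N1 marks N3=dead -> (dead,v1)
Op 3: N1 marks N0=dead -> (dead,v1)
Op 4: gossip N2<->N0 -> N2.N0=(alive,v1) N2.N1=(alive,v0) N2.N2=(alive,v0) N2.N3=(alive,v0) | N0.N0=(alive,v1) N0.N1=(alive,v0) N0.N2=(alive,v0) N0.N3=(alive,v0)
Op 5: gossip N1<->N0 -> N1.N0=(dead,v1) N1.N1=(alive,v0) N1.N2=(alive,v0) N1.N3=(dead,v1) | N0.N0=(alive,v1) N0.N1=(alive,v0) N0.N2=(alive,v0) N0.N3=(dead,v1)
Op 6: N3 marks N2=dead -> (dead,v1)
Op 7: gossip N3<->N1 -> N3.N0=(dead,v1) N3.N1=(alive,v0) N3.N2=(dead,v1) N3.N3=(dead,v1) | N1.N0=(dead,v1) N1.N1=(alive,v0) N1.N2=(dead,v1) N1.N3=(dead,v1)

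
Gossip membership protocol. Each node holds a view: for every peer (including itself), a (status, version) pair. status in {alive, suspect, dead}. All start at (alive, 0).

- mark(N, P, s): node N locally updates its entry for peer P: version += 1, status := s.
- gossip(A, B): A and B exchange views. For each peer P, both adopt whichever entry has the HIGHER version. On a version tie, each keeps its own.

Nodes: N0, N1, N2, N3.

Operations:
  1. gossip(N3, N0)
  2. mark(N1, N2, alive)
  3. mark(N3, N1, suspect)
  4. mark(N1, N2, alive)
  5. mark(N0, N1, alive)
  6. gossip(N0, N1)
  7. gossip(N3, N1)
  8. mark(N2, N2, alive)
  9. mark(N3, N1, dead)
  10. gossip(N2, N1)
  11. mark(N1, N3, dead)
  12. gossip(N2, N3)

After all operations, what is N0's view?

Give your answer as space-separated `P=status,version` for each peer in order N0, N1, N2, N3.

Op 1: gossip N3<->N0 -> N3.N0=(alive,v0) N3.N1=(alive,v0) N3.N2=(alive,v0) N3.N3=(alive,v0) | N0.N0=(alive,v0) N0.N1=(alive,v0) N0.N2=(alive,v0) N0.N3=(alive,v0)
Op 2: N1 marks N2=alive -> (alive,v1)
Op 3: N3 marks N1=suspect -> (suspect,v1)
Op 4: N1 marks N2=alive -> (alive,v2)
Op 5: N0 marks N1=alive -> (alive,v1)
Op 6: gossip N0<->N1 -> N0.N0=(alive,v0) N0.N1=(alive,v1) N0.N2=(alive,v2) N0.N3=(alive,v0) | N1.N0=(alive,v0) N1.N1=(alive,v1) N1.N2=(alive,v2) N1.N3=(alive,v0)
Op 7: gossip N3<->N1 -> N3.N0=(alive,v0) N3.N1=(suspect,v1) N3.N2=(alive,v2) N3.N3=(alive,v0) | N1.N0=(alive,v0) N1.N1=(alive,v1) N1.N2=(alive,v2) N1.N3=(alive,v0)
Op 8: N2 marks N2=alive -> (alive,v1)
Op 9: N3 marks N1=dead -> (dead,v2)
Op 10: gossip N2<->N1 -> N2.N0=(alive,v0) N2.N1=(alive,v1) N2.N2=(alive,v2) N2.N3=(alive,v0) | N1.N0=(alive,v0) N1.N1=(alive,v1) N1.N2=(alive,v2) N1.N3=(alive,v0)
Op 11: N1 marks N3=dead -> (dead,v1)
Op 12: gossip N2<->N3 -> N2.N0=(alive,v0) N2.N1=(dead,v2) N2.N2=(alive,v2) N2.N3=(alive,v0) | N3.N0=(alive,v0) N3.N1=(dead,v2) N3.N2=(alive,v2) N3.N3=(alive,v0)

Answer: N0=alive,0 N1=alive,1 N2=alive,2 N3=alive,0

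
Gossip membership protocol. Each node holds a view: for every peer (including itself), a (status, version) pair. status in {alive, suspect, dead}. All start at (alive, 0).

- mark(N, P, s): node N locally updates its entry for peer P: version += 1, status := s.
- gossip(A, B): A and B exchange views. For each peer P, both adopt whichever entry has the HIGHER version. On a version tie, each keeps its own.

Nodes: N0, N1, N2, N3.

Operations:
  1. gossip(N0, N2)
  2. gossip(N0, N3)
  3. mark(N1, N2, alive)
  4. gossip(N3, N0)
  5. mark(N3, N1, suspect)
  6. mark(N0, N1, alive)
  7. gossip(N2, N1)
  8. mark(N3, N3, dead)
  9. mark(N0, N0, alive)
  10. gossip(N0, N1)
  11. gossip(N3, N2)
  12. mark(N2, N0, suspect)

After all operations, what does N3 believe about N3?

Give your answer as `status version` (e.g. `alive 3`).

Answer: dead 1

Derivation:
Op 1: gossip N0<->N2 -> N0.N0=(alive,v0) N0.N1=(alive,v0) N0.N2=(alive,v0) N0.N3=(alive,v0) | N2.N0=(alive,v0) N2.N1=(alive,v0) N2.N2=(alive,v0) N2.N3=(alive,v0)
Op 2: gossip N0<->N3 -> N0.N0=(alive,v0) N0.N1=(alive,v0) N0.N2=(alive,v0) N0.N3=(alive,v0) | N3.N0=(alive,v0) N3.N1=(alive,v0) N3.N2=(alive,v0) N3.N3=(alive,v0)
Op 3: N1 marks N2=alive -> (alive,v1)
Op 4: gossip N3<->N0 -> N3.N0=(alive,v0) N3.N1=(alive,v0) N3.N2=(alive,v0) N3.N3=(alive,v0) | N0.N0=(alive,v0) N0.N1=(alive,v0) N0.N2=(alive,v0) N0.N3=(alive,v0)
Op 5: N3 marks N1=suspect -> (suspect,v1)
Op 6: N0 marks N1=alive -> (alive,v1)
Op 7: gossip N2<->N1 -> N2.N0=(alive,v0) N2.N1=(alive,v0) N2.N2=(alive,v1) N2.N3=(alive,v0) | N1.N0=(alive,v0) N1.N1=(alive,v0) N1.N2=(alive,v1) N1.N3=(alive,v0)
Op 8: N3 marks N3=dead -> (dead,v1)
Op 9: N0 marks N0=alive -> (alive,v1)
Op 10: gossip N0<->N1 -> N0.N0=(alive,v1) N0.N1=(alive,v1) N0.N2=(alive,v1) N0.N3=(alive,v0) | N1.N0=(alive,v1) N1.N1=(alive,v1) N1.N2=(alive,v1) N1.N3=(alive,v0)
Op 11: gossip N3<->N2 -> N3.N0=(alive,v0) N3.N1=(suspect,v1) N3.N2=(alive,v1) N3.N3=(dead,v1) | N2.N0=(alive,v0) N2.N1=(suspect,v1) N2.N2=(alive,v1) N2.N3=(dead,v1)
Op 12: N2 marks N0=suspect -> (suspect,v1)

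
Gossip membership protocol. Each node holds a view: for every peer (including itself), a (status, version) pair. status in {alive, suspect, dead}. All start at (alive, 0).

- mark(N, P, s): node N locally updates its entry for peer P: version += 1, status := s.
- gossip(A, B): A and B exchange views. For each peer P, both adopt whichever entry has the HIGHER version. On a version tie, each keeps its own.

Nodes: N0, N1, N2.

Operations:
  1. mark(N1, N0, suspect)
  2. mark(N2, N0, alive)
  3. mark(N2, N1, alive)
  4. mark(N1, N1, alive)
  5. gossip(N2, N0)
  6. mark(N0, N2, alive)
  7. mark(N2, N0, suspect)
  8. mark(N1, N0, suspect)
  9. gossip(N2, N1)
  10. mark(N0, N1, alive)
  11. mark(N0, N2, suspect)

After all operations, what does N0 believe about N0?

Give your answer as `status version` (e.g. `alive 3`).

Op 1: N1 marks N0=suspect -> (suspect,v1)
Op 2: N2 marks N0=alive -> (alive,v1)
Op 3: N2 marks N1=alive -> (alive,v1)
Op 4: N1 marks N1=alive -> (alive,v1)
Op 5: gossip N2<->N0 -> N2.N0=(alive,v1) N2.N1=(alive,v1) N2.N2=(alive,v0) | N0.N0=(alive,v1) N0.N1=(alive,v1) N0.N2=(alive,v0)
Op 6: N0 marks N2=alive -> (alive,v1)
Op 7: N2 marks N0=suspect -> (suspect,v2)
Op 8: N1 marks N0=suspect -> (suspect,v2)
Op 9: gossip N2<->N1 -> N2.N0=(suspect,v2) N2.N1=(alive,v1) N2.N2=(alive,v0) | N1.N0=(suspect,v2) N1.N1=(alive,v1) N1.N2=(alive,v0)
Op 10: N0 marks N1=alive -> (alive,v2)
Op 11: N0 marks N2=suspect -> (suspect,v2)

Answer: alive 1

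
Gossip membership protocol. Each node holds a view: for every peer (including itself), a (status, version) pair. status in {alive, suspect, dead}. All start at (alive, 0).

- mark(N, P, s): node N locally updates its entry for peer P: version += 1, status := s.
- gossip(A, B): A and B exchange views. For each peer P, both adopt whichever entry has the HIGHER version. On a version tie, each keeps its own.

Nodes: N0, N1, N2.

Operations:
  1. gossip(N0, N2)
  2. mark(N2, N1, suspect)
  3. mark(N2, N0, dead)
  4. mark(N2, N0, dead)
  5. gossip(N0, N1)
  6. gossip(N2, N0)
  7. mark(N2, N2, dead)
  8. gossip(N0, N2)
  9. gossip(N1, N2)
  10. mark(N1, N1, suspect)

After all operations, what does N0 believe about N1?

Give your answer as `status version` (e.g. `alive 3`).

Answer: suspect 1

Derivation:
Op 1: gossip N0<->N2 -> N0.N0=(alive,v0) N0.N1=(alive,v0) N0.N2=(alive,v0) | N2.N0=(alive,v0) N2.N1=(alive,v0) N2.N2=(alive,v0)
Op 2: N2 marks N1=suspect -> (suspect,v1)
Op 3: N2 marks N0=dead -> (dead,v1)
Op 4: N2 marks N0=dead -> (dead,v2)
Op 5: gossip N0<->N1 -> N0.N0=(alive,v0) N0.N1=(alive,v0) N0.N2=(alive,v0) | N1.N0=(alive,v0) N1.N1=(alive,v0) N1.N2=(alive,v0)
Op 6: gossip N2<->N0 -> N2.N0=(dead,v2) N2.N1=(suspect,v1) N2.N2=(alive,v0) | N0.N0=(dead,v2) N0.N1=(suspect,v1) N0.N2=(alive,v0)
Op 7: N2 marks N2=dead -> (dead,v1)
Op 8: gossip N0<->N2 -> N0.N0=(dead,v2) N0.N1=(suspect,v1) N0.N2=(dead,v1) | N2.N0=(dead,v2) N2.N1=(suspect,v1) N2.N2=(dead,v1)
Op 9: gossip N1<->N2 -> N1.N0=(dead,v2) N1.N1=(suspect,v1) N1.N2=(dead,v1) | N2.N0=(dead,v2) N2.N1=(suspect,v1) N2.N2=(dead,v1)
Op 10: N1 marks N1=suspect -> (suspect,v2)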